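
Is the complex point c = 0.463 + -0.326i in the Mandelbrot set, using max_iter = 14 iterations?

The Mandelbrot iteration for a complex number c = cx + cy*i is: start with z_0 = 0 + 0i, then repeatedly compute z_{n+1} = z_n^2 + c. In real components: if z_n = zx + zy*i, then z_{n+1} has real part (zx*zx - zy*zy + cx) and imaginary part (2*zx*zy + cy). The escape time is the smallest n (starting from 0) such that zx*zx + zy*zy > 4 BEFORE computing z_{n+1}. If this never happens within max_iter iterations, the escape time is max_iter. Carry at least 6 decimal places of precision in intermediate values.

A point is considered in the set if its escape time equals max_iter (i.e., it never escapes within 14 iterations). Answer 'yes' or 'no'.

Answer: no

Derivation:
z_0 = 0 + 0i, c = 0.4630 + -0.3260i
Iter 1: z = 0.4630 + -0.3260i, |z|^2 = 0.3206
Iter 2: z = 0.5711 + -0.6279i, |z|^2 = 0.7204
Iter 3: z = 0.3949 + -1.0432i, |z|^2 = 1.2441
Iter 4: z = -0.4692 + -1.1499i, |z|^2 = 1.5425
Iter 5: z = -0.6392 + 0.7531i, |z|^2 = 0.9757
Iter 6: z = 0.3044 + -1.2887i, |z|^2 = 1.7534
Iter 7: z = -1.1051 + -1.1105i, |z|^2 = 2.4545
Iter 8: z = 0.4510 + 2.1285i, |z|^2 = 4.7338
Escaped at iteration 8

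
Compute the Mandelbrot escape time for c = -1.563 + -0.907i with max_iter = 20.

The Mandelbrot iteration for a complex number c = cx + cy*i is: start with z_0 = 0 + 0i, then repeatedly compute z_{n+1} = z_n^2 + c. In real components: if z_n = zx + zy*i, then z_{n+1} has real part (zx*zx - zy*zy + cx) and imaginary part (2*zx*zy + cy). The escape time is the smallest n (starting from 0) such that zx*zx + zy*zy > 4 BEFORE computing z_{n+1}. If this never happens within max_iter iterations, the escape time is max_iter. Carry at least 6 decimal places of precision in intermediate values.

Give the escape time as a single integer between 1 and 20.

Answer: 3

Derivation:
z_0 = 0 + 0i, c = -1.5630 + -0.9070i
Iter 1: z = -1.5630 + -0.9070i, |z|^2 = 3.2656
Iter 2: z = 0.0573 + 1.9283i, |z|^2 = 3.7216
Iter 3: z = -5.2780 + -0.6859i, |z|^2 = 28.3277
Escaped at iteration 3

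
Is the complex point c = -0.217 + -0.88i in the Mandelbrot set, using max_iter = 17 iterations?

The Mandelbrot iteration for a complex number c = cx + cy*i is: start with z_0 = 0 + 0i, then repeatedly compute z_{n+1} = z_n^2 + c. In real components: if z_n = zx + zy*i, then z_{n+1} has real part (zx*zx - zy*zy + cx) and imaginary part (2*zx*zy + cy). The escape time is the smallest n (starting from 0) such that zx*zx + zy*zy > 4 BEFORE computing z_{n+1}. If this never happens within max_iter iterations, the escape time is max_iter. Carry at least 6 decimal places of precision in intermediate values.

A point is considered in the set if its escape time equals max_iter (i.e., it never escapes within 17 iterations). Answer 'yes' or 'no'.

z_0 = 0 + 0i, c = -0.2170 + -0.8800i
Iter 1: z = -0.2170 + -0.8800i, |z|^2 = 0.8215
Iter 2: z = -0.9443 + -0.4981i, |z|^2 = 1.1398
Iter 3: z = 0.4266 + 0.0607i, |z|^2 = 0.1857
Iter 4: z = -0.0387 + -0.8282i, |z|^2 = 0.6874
Iter 5: z = -0.9015 + -0.8160i, |z|^2 = 1.4784
Iter 6: z = -0.0702 + 0.5911i, |z|^2 = 0.3543
Iter 7: z = -0.5615 + -0.9630i, |z|^2 = 1.2425
Iter 8: z = -0.8290 + 0.2013i, |z|^2 = 0.7279
Iter 9: z = 0.4298 + -1.2139i, |z|^2 = 1.6581
Iter 10: z = -1.5057 + -1.9234i, |z|^2 = 5.9666
Escaped at iteration 10

Answer: no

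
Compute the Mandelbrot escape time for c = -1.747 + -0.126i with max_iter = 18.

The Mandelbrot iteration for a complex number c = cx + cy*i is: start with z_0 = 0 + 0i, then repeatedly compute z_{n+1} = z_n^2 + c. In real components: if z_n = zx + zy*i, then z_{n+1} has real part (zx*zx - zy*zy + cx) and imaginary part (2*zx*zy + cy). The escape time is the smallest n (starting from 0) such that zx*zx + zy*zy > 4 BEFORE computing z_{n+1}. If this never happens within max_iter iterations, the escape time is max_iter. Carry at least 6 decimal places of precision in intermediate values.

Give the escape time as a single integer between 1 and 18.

Answer: 4

Derivation:
z_0 = 0 + 0i, c = -1.7470 + -0.1260i
Iter 1: z = -1.7470 + -0.1260i, |z|^2 = 3.0679
Iter 2: z = 1.2891 + 0.3142i, |z|^2 = 1.7606
Iter 3: z = -0.1839 + 0.6842i, |z|^2 = 0.5019
Iter 4: z = -2.1813 + -0.3776i, |z|^2 = 4.9008
Escaped at iteration 4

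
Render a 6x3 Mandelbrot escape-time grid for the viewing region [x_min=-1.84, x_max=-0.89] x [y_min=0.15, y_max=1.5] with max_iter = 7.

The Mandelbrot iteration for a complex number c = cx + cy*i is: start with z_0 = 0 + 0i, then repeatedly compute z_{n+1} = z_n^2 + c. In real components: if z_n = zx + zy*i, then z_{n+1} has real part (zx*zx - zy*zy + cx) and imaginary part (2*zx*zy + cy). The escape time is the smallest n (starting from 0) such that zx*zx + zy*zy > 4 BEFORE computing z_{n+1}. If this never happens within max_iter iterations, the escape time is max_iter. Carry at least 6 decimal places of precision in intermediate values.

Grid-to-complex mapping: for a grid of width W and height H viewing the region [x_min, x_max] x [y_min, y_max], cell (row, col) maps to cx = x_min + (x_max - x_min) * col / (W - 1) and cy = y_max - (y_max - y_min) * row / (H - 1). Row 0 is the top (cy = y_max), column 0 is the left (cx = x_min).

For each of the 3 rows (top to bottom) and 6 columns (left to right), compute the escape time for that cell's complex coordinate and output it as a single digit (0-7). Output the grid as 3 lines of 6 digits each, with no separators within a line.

(row=0, col=0): c = -1.8400 + 1.5000i → escape time 1
(row=0, col=1): c = -1.6500 + 1.5000i → escape time 1
(row=0, col=2): c = -1.4600 + 1.5000i → escape time 1
(row=0, col=3): c = -1.2700 + 1.5000i → escape time 2
(row=0, col=4): c = -1.0800 + 1.5000i → escape time 2
(row=0, col=5): c = -0.8900 + 1.5000i → escape time 2
(row=1, col=0): c = -1.8400 + 0.8250i → escape time 1
(row=1, col=1): c = -1.6500 + 0.8250i → escape time 3
(row=1, col=2): c = -1.4600 + 0.8250i → escape time 3
(row=1, col=3): c = -1.2700 + 0.8250i → escape time 3
(row=1, col=4): c = -1.0800 + 0.8250i → escape time 3
(row=1, col=5): c = -0.8900 + 0.8250i → escape time 4
(row=2, col=0): c = -1.8400 + 0.1500i → escape time 4
(row=2, col=1): c = -1.6500 + 0.1500i → escape time 5
(row=2, col=2): c = -1.4600 + 0.1500i → escape time 7
(row=2, col=3): c = -1.2700 + 0.1500i → escape time 7
(row=2, col=4): c = -1.0800 + 0.1500i → escape time 7
(row=2, col=5): c = -0.8900 + 0.1500i → escape time 7

Answer: 111222
133334
457777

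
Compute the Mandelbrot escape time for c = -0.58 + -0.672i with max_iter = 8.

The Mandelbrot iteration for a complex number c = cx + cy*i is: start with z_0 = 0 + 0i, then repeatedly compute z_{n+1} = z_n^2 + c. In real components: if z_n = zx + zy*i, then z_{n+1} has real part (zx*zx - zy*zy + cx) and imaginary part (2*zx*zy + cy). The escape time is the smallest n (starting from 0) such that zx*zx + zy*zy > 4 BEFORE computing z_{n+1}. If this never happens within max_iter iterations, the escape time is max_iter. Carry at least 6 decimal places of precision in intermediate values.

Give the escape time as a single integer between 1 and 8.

Answer: 8

Derivation:
z_0 = 0 + 0i, c = -0.5800 + -0.6720i
Iter 1: z = -0.5800 + -0.6720i, |z|^2 = 0.7880
Iter 2: z = -0.6952 + 0.1075i, |z|^2 = 0.4948
Iter 3: z = -0.1083 + -0.8215i, |z|^2 = 0.6866
Iter 4: z = -1.2431 + -0.4941i, |z|^2 = 1.7895
Iter 5: z = 0.7212 + 0.5565i, |z|^2 = 0.8298
Iter 6: z = -0.3695 + 0.1307i, |z|^2 = 0.1536
Iter 7: z = -0.4606 + -0.7685i, |z|^2 = 0.8028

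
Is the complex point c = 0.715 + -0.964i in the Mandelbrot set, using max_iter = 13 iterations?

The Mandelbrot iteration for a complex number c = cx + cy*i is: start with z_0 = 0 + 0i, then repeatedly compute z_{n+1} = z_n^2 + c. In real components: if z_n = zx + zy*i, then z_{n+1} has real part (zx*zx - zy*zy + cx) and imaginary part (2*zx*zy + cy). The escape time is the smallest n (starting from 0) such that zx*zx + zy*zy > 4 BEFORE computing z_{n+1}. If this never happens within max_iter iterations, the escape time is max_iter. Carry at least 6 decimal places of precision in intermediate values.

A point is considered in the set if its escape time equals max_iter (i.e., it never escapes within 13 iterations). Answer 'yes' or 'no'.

z_0 = 0 + 0i, c = 0.7150 + -0.9640i
Iter 1: z = 0.7150 + -0.9640i, |z|^2 = 1.4405
Iter 2: z = 0.2969 + -2.3425i, |z|^2 = 5.5756
Escaped at iteration 2

Answer: no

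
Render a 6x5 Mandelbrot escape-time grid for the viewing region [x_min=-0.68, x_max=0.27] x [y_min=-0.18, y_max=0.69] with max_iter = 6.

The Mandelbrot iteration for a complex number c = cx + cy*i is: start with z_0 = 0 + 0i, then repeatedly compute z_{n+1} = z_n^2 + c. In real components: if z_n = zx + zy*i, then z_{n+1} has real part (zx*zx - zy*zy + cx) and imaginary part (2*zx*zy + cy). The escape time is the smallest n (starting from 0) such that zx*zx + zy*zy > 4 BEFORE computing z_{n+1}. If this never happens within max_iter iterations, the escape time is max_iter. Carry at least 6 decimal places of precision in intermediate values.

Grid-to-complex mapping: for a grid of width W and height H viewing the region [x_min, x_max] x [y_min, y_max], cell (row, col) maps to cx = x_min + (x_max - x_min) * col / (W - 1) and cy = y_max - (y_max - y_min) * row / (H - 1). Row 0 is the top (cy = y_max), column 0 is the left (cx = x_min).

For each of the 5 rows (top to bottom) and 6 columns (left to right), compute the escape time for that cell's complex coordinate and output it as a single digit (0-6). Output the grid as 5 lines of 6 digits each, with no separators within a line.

(row=0, col=0): c = -0.6800 + 0.6900i → escape time 5
(row=0, col=1): c = -0.4900 + 0.6900i → escape time 6
(row=0, col=2): c = -0.3000 + 0.6900i → escape time 6
(row=0, col=3): c = -0.1100 + 0.6900i → escape time 6
(row=0, col=4): c = 0.0800 + 0.6900i → escape time 6
(row=0, col=5): c = 0.2700 + 0.6900i → escape time 6
(row=1, col=0): c = -0.6800 + 0.4725i → escape time 6
(row=1, col=1): c = -0.4900 + 0.4725i → escape time 6
(row=1, col=2): c = -0.3000 + 0.4725i → escape time 6
(row=1, col=3): c = -0.1100 + 0.4725i → escape time 6
(row=1, col=4): c = 0.0800 + 0.4725i → escape time 6
(row=1, col=5): c = 0.2700 + 0.4725i → escape time 6
(row=2, col=0): c = -0.6800 + 0.2550i → escape time 6
(row=2, col=1): c = -0.4900 + 0.2550i → escape time 6
(row=2, col=2): c = -0.3000 + 0.2550i → escape time 6
(row=2, col=3): c = -0.1100 + 0.2550i → escape time 6
(row=2, col=4): c = 0.0800 + 0.2550i → escape time 6
(row=2, col=5): c = 0.2700 + 0.2550i → escape time 6
(row=3, col=0): c = -0.6800 + 0.0375i → escape time 6
(row=3, col=1): c = -0.4900 + 0.0375i → escape time 6
(row=3, col=2): c = -0.3000 + 0.0375i → escape time 6
(row=3, col=3): c = -0.1100 + 0.0375i → escape time 6
(row=3, col=4): c = 0.0800 + 0.0375i → escape time 6
(row=3, col=5): c = 0.2700 + 0.0375i → escape time 6
(row=4, col=0): c = -0.6800 + -0.1800i → escape time 6
(row=4, col=1): c = -0.4900 + -0.1800i → escape time 6
(row=4, col=2): c = -0.3000 + -0.1800i → escape time 6
(row=4, col=3): c = -0.1100 + -0.1800i → escape time 6
(row=4, col=4): c = 0.0800 + -0.1800i → escape time 6
(row=4, col=5): c = 0.2700 + -0.1800i → escape time 6

Answer: 566666
666666
666666
666666
666666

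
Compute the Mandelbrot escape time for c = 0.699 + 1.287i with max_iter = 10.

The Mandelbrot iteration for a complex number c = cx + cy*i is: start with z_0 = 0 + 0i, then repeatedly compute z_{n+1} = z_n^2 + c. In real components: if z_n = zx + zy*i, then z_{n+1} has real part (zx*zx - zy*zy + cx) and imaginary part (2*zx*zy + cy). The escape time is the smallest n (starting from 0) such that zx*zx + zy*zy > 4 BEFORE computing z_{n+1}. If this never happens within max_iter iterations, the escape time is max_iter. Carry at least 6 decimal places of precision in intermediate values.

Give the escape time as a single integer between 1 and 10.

Answer: 2

Derivation:
z_0 = 0 + 0i, c = 0.6990 + 1.2870i
Iter 1: z = 0.6990 + 1.2870i, |z|^2 = 2.1450
Iter 2: z = -0.4688 + 3.0862i, |z|^2 = 9.7445
Escaped at iteration 2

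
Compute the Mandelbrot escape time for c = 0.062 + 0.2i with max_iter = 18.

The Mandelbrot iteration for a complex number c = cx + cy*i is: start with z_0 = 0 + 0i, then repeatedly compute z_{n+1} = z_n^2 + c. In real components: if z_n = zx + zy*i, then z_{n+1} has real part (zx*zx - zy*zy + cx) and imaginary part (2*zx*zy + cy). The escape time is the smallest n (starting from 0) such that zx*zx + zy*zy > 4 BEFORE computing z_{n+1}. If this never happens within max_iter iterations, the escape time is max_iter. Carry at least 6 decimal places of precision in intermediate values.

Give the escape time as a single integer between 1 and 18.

Answer: 18

Derivation:
z_0 = 0 + 0i, c = 0.0620 + 0.2000i
Iter 1: z = 0.0620 + 0.2000i, |z|^2 = 0.0438
Iter 2: z = 0.0258 + 0.2248i, |z|^2 = 0.0512
Iter 3: z = 0.0121 + 0.2116i, |z|^2 = 0.0449
Iter 4: z = 0.0174 + 0.2051i, |z|^2 = 0.0424
Iter 5: z = 0.0202 + 0.2071i, |z|^2 = 0.0433
Iter 6: z = 0.0195 + 0.2084i, |z|^2 = 0.0438
Iter 7: z = 0.0190 + 0.2081i, |z|^2 = 0.0437
Iter 8: z = 0.0190 + 0.2079i, |z|^2 = 0.0436
Iter 9: z = 0.0191 + 0.2079i, |z|^2 = 0.0436
Iter 10: z = 0.0191 + 0.2080i, |z|^2 = 0.0436
Iter 11: z = 0.0191 + 0.2080i, |z|^2 = 0.0436
Iter 12: z = 0.0191 + 0.2080i, |z|^2 = 0.0436
Iter 13: z = 0.0191 + 0.2080i, |z|^2 = 0.0436
Iter 14: z = 0.0191 + 0.2080i, |z|^2 = 0.0436
Iter 15: z = 0.0191 + 0.2080i, |z|^2 = 0.0436
Iter 16: z = 0.0191 + 0.2080i, |z|^2 = 0.0436
Iter 17: z = 0.0191 + 0.2080i, |z|^2 = 0.0436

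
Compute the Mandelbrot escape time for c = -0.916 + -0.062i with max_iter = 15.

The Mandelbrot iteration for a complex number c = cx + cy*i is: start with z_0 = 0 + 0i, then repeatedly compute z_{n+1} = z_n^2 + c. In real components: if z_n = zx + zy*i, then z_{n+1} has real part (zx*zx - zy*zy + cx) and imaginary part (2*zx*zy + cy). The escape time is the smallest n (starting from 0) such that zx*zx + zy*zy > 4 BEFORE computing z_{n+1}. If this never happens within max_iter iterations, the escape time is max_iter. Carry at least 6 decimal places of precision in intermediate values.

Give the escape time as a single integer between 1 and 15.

Answer: 15

Derivation:
z_0 = 0 + 0i, c = -0.9160 + -0.0620i
Iter 1: z = -0.9160 + -0.0620i, |z|^2 = 0.8429
Iter 2: z = -0.0808 + 0.0516i, |z|^2 = 0.0092
Iter 3: z = -0.9121 + -0.0703i, |z|^2 = 0.8369
Iter 4: z = -0.0890 + 0.0663i, |z|^2 = 0.0123
Iter 5: z = -0.9125 + -0.0738i, |z|^2 = 0.8381
Iter 6: z = -0.0888 + 0.0727i, |z|^2 = 0.0132
Iter 7: z = -0.9134 + -0.0749i, |z|^2 = 0.8399
Iter 8: z = -0.0873 + 0.0748i, |z|^2 = 0.0132
Iter 9: z = -0.9140 + -0.0751i, |z|^2 = 0.8410
Iter 10: z = -0.0863 + 0.0752i, |z|^2 = 0.0131
Iter 11: z = -0.9142 + -0.0750i, |z|^2 = 0.8414
Iter 12: z = -0.0858 + 0.0751i, |z|^2 = 0.0130
Iter 13: z = -0.9143 + -0.0749i, |z|^2 = 0.8415
Iter 14: z = -0.0857 + 0.0749i, |z|^2 = 0.0130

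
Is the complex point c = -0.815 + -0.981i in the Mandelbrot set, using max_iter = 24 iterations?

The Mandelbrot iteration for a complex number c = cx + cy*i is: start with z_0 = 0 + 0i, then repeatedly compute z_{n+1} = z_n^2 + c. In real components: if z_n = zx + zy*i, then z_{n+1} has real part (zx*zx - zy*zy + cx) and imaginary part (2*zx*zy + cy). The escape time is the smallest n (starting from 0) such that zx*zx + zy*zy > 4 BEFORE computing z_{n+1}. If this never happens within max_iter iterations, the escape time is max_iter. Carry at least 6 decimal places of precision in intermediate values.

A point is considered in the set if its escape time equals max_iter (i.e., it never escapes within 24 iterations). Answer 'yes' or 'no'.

z_0 = 0 + 0i, c = -0.8150 + -0.9810i
Iter 1: z = -0.8150 + -0.9810i, |z|^2 = 1.6266
Iter 2: z = -1.1131 + 0.6180i, |z|^2 = 1.6210
Iter 3: z = 0.0421 + -2.3569i, |z|^2 = 5.5568
Escaped at iteration 3

Answer: no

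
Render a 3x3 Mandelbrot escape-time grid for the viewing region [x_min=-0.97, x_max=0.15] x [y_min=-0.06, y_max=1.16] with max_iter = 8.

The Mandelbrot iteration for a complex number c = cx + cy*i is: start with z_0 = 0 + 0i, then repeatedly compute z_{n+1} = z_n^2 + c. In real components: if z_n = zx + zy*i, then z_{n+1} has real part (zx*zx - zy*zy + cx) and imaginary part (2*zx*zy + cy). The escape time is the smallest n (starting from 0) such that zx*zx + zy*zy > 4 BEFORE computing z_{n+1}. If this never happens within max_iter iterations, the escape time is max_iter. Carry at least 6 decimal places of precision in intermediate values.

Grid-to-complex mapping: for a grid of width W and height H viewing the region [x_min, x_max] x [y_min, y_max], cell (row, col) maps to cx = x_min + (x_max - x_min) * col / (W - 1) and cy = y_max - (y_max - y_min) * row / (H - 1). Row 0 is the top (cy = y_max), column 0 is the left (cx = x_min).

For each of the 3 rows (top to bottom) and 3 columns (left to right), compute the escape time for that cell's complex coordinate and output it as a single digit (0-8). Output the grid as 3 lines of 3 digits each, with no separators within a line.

(row=0, col=0): c = -0.9700 + 1.1600i → escape time 3
(row=0, col=1): c = -0.4100 + 1.1600i → escape time 3
(row=0, col=2): c = 0.1500 + 1.1600i → escape time 3
(row=1, col=0): c = -0.9700 + 0.5500i → escape time 5
(row=1, col=1): c = -0.4100 + 0.5500i → escape time 8
(row=1, col=2): c = 0.1500 + 0.5500i → escape time 8
(row=2, col=0): c = -0.9700 + -0.0600i → escape time 8
(row=2, col=1): c = -0.4100 + -0.0600i → escape time 8
(row=2, col=2): c = 0.1500 + -0.0600i → escape time 8

Answer: 333
588
888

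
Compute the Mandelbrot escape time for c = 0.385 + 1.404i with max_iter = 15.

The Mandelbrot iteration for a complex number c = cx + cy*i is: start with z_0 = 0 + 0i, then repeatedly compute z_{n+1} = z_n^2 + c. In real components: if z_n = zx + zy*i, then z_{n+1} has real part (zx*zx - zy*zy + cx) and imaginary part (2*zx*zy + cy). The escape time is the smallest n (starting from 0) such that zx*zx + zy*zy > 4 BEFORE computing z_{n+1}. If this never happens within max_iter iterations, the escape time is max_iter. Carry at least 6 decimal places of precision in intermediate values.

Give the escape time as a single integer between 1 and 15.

z_0 = 0 + 0i, c = 0.3850 + 1.4040i
Iter 1: z = 0.3850 + 1.4040i, |z|^2 = 2.1194
Iter 2: z = -1.4380 + 2.4851i, |z|^2 = 8.2434
Escaped at iteration 2

Answer: 2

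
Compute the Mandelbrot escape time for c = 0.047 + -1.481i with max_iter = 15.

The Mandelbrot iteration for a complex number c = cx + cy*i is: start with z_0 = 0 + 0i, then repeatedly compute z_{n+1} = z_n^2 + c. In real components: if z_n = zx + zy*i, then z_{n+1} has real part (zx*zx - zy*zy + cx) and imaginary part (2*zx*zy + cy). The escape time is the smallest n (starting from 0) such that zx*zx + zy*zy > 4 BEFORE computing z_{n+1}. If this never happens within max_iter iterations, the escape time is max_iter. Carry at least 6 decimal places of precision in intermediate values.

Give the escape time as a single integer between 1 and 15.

z_0 = 0 + 0i, c = 0.0470 + -1.4810i
Iter 1: z = 0.0470 + -1.4810i, |z|^2 = 2.1956
Iter 2: z = -2.1442 + -1.6202i, |z|^2 = 7.2225
Escaped at iteration 2

Answer: 2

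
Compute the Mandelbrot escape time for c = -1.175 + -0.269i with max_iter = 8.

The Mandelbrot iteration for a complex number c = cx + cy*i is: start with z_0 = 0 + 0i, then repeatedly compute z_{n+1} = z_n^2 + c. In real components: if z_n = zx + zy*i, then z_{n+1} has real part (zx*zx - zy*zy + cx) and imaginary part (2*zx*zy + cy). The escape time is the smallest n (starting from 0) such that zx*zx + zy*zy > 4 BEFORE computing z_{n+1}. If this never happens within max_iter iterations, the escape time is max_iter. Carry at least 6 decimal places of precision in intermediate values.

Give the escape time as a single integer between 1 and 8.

Answer: 8

Derivation:
z_0 = 0 + 0i, c = -1.1750 + -0.2690i
Iter 1: z = -1.1750 + -0.2690i, |z|^2 = 1.4530
Iter 2: z = 0.1333 + 0.3632i, |z|^2 = 0.1496
Iter 3: z = -1.2891 + -0.1722i, |z|^2 = 1.6915
Iter 4: z = 0.4572 + 0.1750i, |z|^2 = 0.2396
Iter 5: z = -0.9966 + -0.1090i, |z|^2 = 1.0051
Iter 6: z = -0.1936 + -0.0518i, |z|^2 = 0.0402
Iter 7: z = -1.1402 + -0.2490i, |z|^2 = 1.3620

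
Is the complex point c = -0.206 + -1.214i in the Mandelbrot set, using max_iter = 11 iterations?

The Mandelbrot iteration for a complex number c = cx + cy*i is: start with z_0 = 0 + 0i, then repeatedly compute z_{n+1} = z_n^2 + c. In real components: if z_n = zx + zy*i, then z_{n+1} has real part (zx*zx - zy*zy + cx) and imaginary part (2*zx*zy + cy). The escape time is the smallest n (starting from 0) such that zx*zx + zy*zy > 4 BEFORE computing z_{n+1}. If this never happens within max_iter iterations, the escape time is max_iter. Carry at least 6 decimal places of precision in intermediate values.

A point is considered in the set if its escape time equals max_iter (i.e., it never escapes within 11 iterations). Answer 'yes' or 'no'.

Answer: no

Derivation:
z_0 = 0 + 0i, c = -0.2060 + -1.2140i
Iter 1: z = -0.2060 + -1.2140i, |z|^2 = 1.5162
Iter 2: z = -1.6374 + -0.7138i, |z|^2 = 3.1905
Iter 3: z = 1.9654 + 1.1236i, |z|^2 = 5.1252
Escaped at iteration 3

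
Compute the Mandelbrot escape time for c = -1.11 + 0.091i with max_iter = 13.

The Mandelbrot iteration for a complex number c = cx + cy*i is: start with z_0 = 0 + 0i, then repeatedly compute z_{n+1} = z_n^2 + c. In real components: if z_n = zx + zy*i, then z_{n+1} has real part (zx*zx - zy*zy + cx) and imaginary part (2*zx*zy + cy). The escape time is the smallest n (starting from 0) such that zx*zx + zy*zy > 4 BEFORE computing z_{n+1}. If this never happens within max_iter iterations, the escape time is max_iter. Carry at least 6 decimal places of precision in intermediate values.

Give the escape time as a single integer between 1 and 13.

z_0 = 0 + 0i, c = -1.1100 + 0.0910i
Iter 1: z = -1.1100 + 0.0910i, |z|^2 = 1.2404
Iter 2: z = 0.1138 + -0.1110i, |z|^2 = 0.0253
Iter 3: z = -1.1094 + 0.0657i, |z|^2 = 1.2350
Iter 4: z = 0.1164 + -0.0548i, |z|^2 = 0.0166
Iter 5: z = -1.0995 + 0.0782i, |z|^2 = 1.2149
Iter 6: z = 0.0927 + -0.0810i, |z|^2 = 0.0152
Iter 7: z = -1.1080 + 0.0760i, |z|^2 = 1.2334
Iter 8: z = 0.1118 + -0.0774i, |z|^2 = 0.0185
Iter 9: z = -1.1035 + 0.0737i, |z|^2 = 1.2231
Iter 10: z = 0.1022 + -0.0716i, |z|^2 = 0.0156
Iter 11: z = -1.1047 + 0.0764i, |z|^2 = 1.2262
Iter 12: z = 0.1045 + -0.0777i, |z|^2 = 0.0170

Answer: 13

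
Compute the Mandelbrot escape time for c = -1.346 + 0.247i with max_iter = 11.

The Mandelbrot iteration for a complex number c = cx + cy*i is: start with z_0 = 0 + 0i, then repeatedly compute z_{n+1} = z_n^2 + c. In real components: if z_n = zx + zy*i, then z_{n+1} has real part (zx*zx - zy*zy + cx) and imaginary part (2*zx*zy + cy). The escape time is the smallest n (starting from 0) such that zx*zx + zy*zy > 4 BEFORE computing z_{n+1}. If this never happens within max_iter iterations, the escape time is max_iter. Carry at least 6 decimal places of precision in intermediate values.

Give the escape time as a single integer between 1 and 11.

z_0 = 0 + 0i, c = -1.3460 + 0.2470i
Iter 1: z = -1.3460 + 0.2470i, |z|^2 = 1.8727
Iter 2: z = 0.4047 + -0.4179i, |z|^2 = 0.3384
Iter 3: z = -1.3569 + -0.0913i, |z|^2 = 1.8494
Iter 4: z = 0.4868 + 0.4947i, |z|^2 = 0.4817
Iter 5: z = -1.3538 + 0.7286i, |z|^2 = 2.3636
Iter 6: z = -0.0442 + -1.7257i, |z|^2 = 2.9801
Iter 7: z = -4.3222 + 0.3994i, |z|^2 = 18.8411
Escaped at iteration 7

Answer: 7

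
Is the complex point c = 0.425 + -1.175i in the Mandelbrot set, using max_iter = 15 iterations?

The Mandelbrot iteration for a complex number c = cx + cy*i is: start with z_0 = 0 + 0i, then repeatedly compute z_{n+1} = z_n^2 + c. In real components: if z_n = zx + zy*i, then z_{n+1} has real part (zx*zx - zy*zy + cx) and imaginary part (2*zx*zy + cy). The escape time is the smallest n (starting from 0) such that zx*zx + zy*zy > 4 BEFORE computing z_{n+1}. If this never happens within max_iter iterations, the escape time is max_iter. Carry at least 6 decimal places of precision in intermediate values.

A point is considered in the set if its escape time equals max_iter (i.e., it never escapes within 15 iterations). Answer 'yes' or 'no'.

z_0 = 0 + 0i, c = 0.4250 + -1.1750i
Iter 1: z = 0.4250 + -1.1750i, |z|^2 = 1.5613
Iter 2: z = -0.7750 + -2.1738i, |z|^2 = 5.3258
Escaped at iteration 2

Answer: no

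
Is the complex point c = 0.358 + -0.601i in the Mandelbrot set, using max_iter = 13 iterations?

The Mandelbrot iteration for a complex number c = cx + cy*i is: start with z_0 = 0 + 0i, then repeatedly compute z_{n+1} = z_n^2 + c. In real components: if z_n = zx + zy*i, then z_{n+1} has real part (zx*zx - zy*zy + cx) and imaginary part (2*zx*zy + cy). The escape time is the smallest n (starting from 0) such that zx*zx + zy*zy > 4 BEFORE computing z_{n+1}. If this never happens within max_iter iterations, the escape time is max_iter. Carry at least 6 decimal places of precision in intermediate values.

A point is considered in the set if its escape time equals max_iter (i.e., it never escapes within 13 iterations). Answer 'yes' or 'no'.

z_0 = 0 + 0i, c = 0.3580 + -0.6010i
Iter 1: z = 0.3580 + -0.6010i, |z|^2 = 0.4894
Iter 2: z = 0.1250 + -1.0313i, |z|^2 = 1.0792
Iter 3: z = -0.6900 + -0.8588i, |z|^2 = 1.2136
Iter 4: z = 0.0966 + 0.5841i, |z|^2 = 0.3505
Iter 5: z = 0.0262 + -0.4881i, |z|^2 = 0.2389
Iter 6: z = 0.1204 + -0.6266i, |z|^2 = 0.4071
Iter 7: z = -0.0201 + -0.7519i, |z|^2 = 0.5658
Iter 8: z = -0.2070 + -0.5708i, |z|^2 = 0.3686
Iter 9: z = 0.0750 + -0.3647i, |z|^2 = 0.1386
Iter 10: z = 0.2306 + -0.6557i, |z|^2 = 0.4832
Iter 11: z = -0.0188 + -0.9034i, |z|^2 = 0.8166
Iter 12: z = -0.4579 + -0.5670i, |z|^2 = 0.5311
Did not escape in 13 iterations → in set

Answer: yes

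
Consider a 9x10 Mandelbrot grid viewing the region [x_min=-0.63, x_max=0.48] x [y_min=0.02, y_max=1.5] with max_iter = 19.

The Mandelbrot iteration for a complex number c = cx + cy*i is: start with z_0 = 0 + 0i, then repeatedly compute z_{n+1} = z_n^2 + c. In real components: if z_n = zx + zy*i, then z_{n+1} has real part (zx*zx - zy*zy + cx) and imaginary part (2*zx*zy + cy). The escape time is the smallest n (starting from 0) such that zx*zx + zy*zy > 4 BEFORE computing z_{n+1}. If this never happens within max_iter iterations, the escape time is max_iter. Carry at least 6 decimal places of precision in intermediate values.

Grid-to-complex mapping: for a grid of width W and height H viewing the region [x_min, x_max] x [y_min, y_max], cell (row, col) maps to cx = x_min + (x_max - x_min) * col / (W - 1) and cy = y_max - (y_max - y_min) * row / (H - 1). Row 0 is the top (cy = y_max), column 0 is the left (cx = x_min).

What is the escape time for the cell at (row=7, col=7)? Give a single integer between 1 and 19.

Answer: 19

Derivation:
z_0 = 0 + 0i, c = 0.3412 + 0.3489i
Iter 1: z = 0.3412 + 0.3489i, |z|^2 = 0.2382
Iter 2: z = 0.3360 + 0.5870i, |z|^2 = 0.4575
Iter 3: z = 0.1096 + 0.7433i, |z|^2 = 0.5645
Iter 4: z = -0.1993 + 0.5118i, |z|^2 = 0.3016
Iter 5: z = 0.1191 + 0.1449i, |z|^2 = 0.0352
Iter 6: z = 0.3344 + 0.3834i, |z|^2 = 0.2588
Iter 7: z = 0.3061 + 0.6053i, |z|^2 = 0.4601
Iter 8: z = 0.0685 + 0.7195i, |z|^2 = 0.5223
Iter 9: z = -0.1717 + 0.4475i, |z|^2 = 0.2297
Iter 10: z = 0.1705 + 0.1952i, |z|^2 = 0.0672
Iter 11: z = 0.3322 + 0.4155i, |z|^2 = 0.2830
Iter 12: z = 0.2790 + 0.6249i, |z|^2 = 0.4684
Iter 13: z = 0.0286 + 0.6976i, |z|^2 = 0.4875
Iter 14: z = -0.1446 + 0.3888i, |z|^2 = 0.1720
Iter 15: z = 0.2110 + 0.2365i, |z|^2 = 0.1005
Iter 16: z = 0.3299 + 0.4487i, |z|^2 = 0.3101
Iter 17: z = 0.2487 + 0.6449i, |z|^2 = 0.4778
Iter 18: z = -0.0128 + 0.6697i, |z|^2 = 0.4487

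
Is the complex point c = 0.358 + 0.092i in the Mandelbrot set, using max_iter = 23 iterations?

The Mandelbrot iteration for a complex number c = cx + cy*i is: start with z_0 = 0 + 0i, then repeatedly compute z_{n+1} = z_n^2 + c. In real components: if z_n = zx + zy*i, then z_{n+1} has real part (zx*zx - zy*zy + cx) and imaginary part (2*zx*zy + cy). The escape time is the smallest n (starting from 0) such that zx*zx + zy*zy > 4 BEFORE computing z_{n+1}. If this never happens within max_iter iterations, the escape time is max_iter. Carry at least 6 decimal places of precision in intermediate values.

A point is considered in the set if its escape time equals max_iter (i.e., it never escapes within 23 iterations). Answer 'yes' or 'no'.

z_0 = 0 + 0i, c = 0.3580 + 0.0920i
Iter 1: z = 0.3580 + 0.0920i, |z|^2 = 0.1366
Iter 2: z = 0.4777 + 0.1579i, |z|^2 = 0.2531
Iter 3: z = 0.5613 + 0.2428i, |z|^2 = 0.3740
Iter 4: z = 0.6141 + 0.3646i, |z|^2 = 0.5100
Iter 5: z = 0.6021 + 0.5398i, |z|^2 = 0.6539
Iter 6: z = 0.4292 + 0.7420i, |z|^2 = 0.7349
Iter 7: z = -0.0084 + 0.7290i, |z|^2 = 0.5315
Iter 8: z = -0.1734 + 0.0798i, |z|^2 = 0.0364
Iter 9: z = 0.3817 + 0.0643i, |z|^2 = 0.1498
Iter 10: z = 0.4996 + 0.1411i, |z|^2 = 0.2695
Iter 11: z = 0.5876 + 0.2330i, |z|^2 = 0.3996
Iter 12: z = 0.6490 + 0.3658i, |z|^2 = 0.5551
Iter 13: z = 0.6454 + 0.5669i, |z|^2 = 0.7379
Iter 14: z = 0.4533 + 0.8238i, |z|^2 = 0.8840
Iter 15: z = -0.1151 + 0.8387i, |z|^2 = 0.7167
Iter 16: z = -0.3322 + -0.1011i, |z|^2 = 0.1206
Iter 17: z = 0.4582 + 0.1592i, |z|^2 = 0.2353
Iter 18: z = 0.5426 + 0.2379i, |z|^2 = 0.3510
Iter 19: z = 0.5958 + 0.3501i, |z|^2 = 0.4776
Iter 20: z = 0.5904 + 0.5092i, |z|^2 = 0.6078
Iter 21: z = 0.4473 + 0.6933i, |z|^2 = 0.6806
Iter 22: z = 0.0774 + 0.7121i, |z|^2 = 0.5131
Did not escape in 23 iterations → in set

Answer: yes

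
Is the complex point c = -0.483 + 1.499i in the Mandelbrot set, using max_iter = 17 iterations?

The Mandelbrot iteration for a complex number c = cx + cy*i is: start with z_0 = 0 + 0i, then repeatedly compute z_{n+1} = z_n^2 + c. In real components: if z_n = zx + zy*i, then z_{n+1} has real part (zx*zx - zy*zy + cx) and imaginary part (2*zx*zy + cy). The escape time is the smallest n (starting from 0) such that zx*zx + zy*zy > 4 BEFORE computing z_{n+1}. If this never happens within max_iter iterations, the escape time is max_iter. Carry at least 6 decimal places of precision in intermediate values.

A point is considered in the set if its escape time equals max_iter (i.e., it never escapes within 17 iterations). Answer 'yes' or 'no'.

Answer: no

Derivation:
z_0 = 0 + 0i, c = -0.4830 + 1.4990i
Iter 1: z = -0.4830 + 1.4990i, |z|^2 = 2.4803
Iter 2: z = -2.4967 + 0.0510i, |z|^2 = 6.2362
Escaped at iteration 2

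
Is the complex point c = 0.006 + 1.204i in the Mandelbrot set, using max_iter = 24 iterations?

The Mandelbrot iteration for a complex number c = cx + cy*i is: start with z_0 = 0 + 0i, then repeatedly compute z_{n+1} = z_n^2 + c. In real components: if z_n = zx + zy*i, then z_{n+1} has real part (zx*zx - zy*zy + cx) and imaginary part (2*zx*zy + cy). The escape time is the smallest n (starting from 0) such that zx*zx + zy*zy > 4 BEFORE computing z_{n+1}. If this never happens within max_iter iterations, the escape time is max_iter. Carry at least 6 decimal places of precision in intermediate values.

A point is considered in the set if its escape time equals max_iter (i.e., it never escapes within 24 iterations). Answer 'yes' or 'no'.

z_0 = 0 + 0i, c = 0.0060 + 1.2040i
Iter 1: z = 0.0060 + 1.2040i, |z|^2 = 1.4497
Iter 2: z = -1.4436 + 1.2184i, |z|^2 = 3.5685
Iter 3: z = 0.6053 + -2.3139i, |z|^2 = 5.7203
Escaped at iteration 3

Answer: no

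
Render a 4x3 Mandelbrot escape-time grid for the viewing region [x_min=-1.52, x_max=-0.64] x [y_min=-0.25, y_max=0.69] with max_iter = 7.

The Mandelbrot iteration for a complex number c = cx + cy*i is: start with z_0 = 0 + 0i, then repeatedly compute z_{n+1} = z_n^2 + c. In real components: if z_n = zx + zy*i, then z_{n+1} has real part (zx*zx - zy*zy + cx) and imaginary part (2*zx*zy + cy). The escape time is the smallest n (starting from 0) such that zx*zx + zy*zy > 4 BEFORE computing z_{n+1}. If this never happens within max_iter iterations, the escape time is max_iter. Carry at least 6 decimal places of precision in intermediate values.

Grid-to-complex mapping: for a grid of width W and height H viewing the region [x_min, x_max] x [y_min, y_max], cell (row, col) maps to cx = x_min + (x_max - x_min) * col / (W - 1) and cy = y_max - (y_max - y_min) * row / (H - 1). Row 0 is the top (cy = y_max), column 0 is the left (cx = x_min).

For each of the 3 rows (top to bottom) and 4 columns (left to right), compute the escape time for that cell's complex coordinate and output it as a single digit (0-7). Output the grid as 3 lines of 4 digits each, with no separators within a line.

(row=0, col=0): c = -1.5200 + 0.6900i → escape time 3
(row=0, col=1): c = -1.2267 + 0.6900i → escape time 3
(row=0, col=2): c = -0.9333 + 0.6900i → escape time 4
(row=0, col=3): c = -0.6400 + 0.6900i → escape time 7
(row=1, col=0): c = -1.5200 + 0.2200i → escape time 5
(row=1, col=1): c = -1.2267 + 0.2200i → escape time 7
(row=1, col=2): c = -0.9333 + 0.2200i → escape time 7
(row=1, col=3): c = -0.6400 + 0.2200i → escape time 7
(row=2, col=0): c = -1.5200 + -0.2500i → escape time 5
(row=2, col=1): c = -1.2267 + -0.2500i → escape time 7
(row=2, col=2): c = -0.9333 + -0.2500i → escape time 7
(row=2, col=3): c = -0.6400 + -0.2500i → escape time 7

Answer: 3347
5777
5777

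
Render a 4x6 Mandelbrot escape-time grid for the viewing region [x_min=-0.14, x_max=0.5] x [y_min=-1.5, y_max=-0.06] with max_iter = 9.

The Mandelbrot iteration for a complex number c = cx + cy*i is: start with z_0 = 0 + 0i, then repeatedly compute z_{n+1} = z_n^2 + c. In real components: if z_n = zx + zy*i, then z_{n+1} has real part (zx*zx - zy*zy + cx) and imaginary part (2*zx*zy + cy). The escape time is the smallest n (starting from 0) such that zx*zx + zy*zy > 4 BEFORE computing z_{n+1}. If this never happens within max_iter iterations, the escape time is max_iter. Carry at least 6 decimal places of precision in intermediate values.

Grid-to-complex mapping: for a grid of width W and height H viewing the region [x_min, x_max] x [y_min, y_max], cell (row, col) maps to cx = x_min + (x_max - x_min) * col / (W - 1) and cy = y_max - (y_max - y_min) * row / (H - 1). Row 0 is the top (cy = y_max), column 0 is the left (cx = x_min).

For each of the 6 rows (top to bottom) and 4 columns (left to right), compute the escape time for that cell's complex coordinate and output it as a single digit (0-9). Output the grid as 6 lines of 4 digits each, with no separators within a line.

(row=0, col=0): c = -0.1400 + -0.0600i → escape time 9
(row=0, col=1): c = 0.0733 + -0.0600i → escape time 9
(row=0, col=2): c = 0.2867 + -0.0600i → escape time 9
(row=0, col=3): c = 0.5000 + -0.0600i → escape time 5
(row=1, col=0): c = -0.1400 + -0.3480i → escape time 9
(row=1, col=1): c = 0.0733 + -0.3480i → escape time 9
(row=1, col=2): c = 0.2867 + -0.3480i → escape time 9
(row=1, col=3): c = 0.5000 + -0.3480i → escape time 5
(row=2, col=0): c = -0.1400 + -0.6360i → escape time 9
(row=2, col=1): c = 0.0733 + -0.6360i → escape time 9
(row=2, col=2): c = 0.2867 + -0.6360i → escape time 9
(row=2, col=3): c = 0.5000 + -0.6360i → escape time 4
(row=3, col=0): c = -0.1400 + -0.9240i → escape time 9
(row=3, col=1): c = 0.0733 + -0.9240i → escape time 5
(row=3, col=2): c = 0.2867 + -0.9240i → escape time 4
(row=3, col=3): c = 0.5000 + -0.9240i → escape time 3
(row=4, col=0): c = -0.1400 + -1.2120i → escape time 3
(row=4, col=1): c = 0.0733 + -1.2120i → escape time 3
(row=4, col=2): c = 0.2867 + -1.2120i → escape time 2
(row=4, col=3): c = 0.5000 + -1.2120i → escape time 2
(row=5, col=0): c = -0.1400 + -1.5000i → escape time 2
(row=5, col=1): c = 0.0733 + -1.5000i → escape time 2
(row=5, col=2): c = 0.2867 + -1.5000i → escape time 2
(row=5, col=3): c = 0.5000 + -1.5000i → escape time 2

Answer: 9995
9995
9994
9543
3322
2222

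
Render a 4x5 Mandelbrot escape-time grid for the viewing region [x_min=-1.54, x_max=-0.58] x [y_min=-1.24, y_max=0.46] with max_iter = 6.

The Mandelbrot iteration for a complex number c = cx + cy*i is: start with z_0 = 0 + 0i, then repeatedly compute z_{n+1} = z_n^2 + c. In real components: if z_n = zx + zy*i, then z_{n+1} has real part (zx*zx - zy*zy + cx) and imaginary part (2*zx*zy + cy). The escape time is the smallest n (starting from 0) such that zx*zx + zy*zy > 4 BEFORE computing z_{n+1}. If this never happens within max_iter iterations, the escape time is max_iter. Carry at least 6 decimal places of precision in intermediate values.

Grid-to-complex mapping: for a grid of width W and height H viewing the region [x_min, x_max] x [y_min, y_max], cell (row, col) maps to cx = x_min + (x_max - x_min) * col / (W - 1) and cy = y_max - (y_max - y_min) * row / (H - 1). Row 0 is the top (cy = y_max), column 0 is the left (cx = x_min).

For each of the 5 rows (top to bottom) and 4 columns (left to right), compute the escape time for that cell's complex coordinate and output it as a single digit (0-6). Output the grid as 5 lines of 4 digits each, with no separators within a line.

Answer: 3666
6666
4666
3344
2233

Derivation:
(row=0, col=0): c = -1.5400 + 0.4600i → escape time 3
(row=0, col=1): c = -1.2200 + 0.4600i → escape time 6
(row=0, col=2): c = -0.9000 + 0.4600i → escape time 6
(row=0, col=3): c = -0.5800 + 0.4600i → escape time 6
(row=1, col=0): c = -1.5400 + 0.0350i → escape time 6
(row=1, col=1): c = -1.2200 + 0.0350i → escape time 6
(row=1, col=2): c = -0.9000 + 0.0350i → escape time 6
(row=1, col=3): c = -0.5800 + 0.0350i → escape time 6
(row=2, col=0): c = -1.5400 + -0.3900i → escape time 4
(row=2, col=1): c = -1.2200 + -0.3900i → escape time 6
(row=2, col=2): c = -0.9000 + -0.3900i → escape time 6
(row=2, col=3): c = -0.5800 + -0.3900i → escape time 6
(row=3, col=0): c = -1.5400 + -0.8150i → escape time 3
(row=3, col=1): c = -1.2200 + -0.8150i → escape time 3
(row=3, col=2): c = -0.9000 + -0.8150i → escape time 4
(row=3, col=3): c = -0.5800 + -0.8150i → escape time 4
(row=4, col=0): c = -1.5400 + -1.2400i → escape time 2
(row=4, col=1): c = -1.2200 + -1.2400i → escape time 2
(row=4, col=2): c = -0.9000 + -1.2400i → escape time 3
(row=4, col=3): c = -0.5800 + -1.2400i → escape time 3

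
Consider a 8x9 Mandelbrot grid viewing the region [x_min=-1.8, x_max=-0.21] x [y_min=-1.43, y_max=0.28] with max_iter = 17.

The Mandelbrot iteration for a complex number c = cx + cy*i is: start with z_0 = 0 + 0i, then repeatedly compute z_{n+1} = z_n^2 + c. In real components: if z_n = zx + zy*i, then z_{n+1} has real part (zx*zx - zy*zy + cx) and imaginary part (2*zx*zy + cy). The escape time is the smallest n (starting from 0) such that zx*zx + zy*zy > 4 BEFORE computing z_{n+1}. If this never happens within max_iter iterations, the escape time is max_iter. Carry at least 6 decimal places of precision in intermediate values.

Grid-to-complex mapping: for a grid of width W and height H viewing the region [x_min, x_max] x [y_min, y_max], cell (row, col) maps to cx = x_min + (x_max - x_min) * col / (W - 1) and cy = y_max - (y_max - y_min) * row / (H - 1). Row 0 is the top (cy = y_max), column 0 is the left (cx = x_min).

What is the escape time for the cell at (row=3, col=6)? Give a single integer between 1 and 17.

Answer: 17

Derivation:
z_0 = 0 + 0i, c = -0.4371 + -0.3612i
Iter 1: z = -0.4371 + -0.3612i, |z|^2 = 0.3216
Iter 2: z = -0.3766 + -0.0454i, |z|^2 = 0.1439
Iter 3: z = -0.2974 + -0.3270i, |z|^2 = 0.1954
Iter 4: z = -0.4556 + -0.1667i, |z|^2 = 0.2354
Iter 5: z = -0.2573 + -0.2093i, |z|^2 = 0.1100
Iter 6: z = -0.4147 + -0.2535i, |z|^2 = 0.2363
Iter 7: z = -0.3294 + -0.1510i, |z|^2 = 0.1313
Iter 8: z = -0.3514 + -0.2618i, |z|^2 = 0.1920
Iter 9: z = -0.3822 + -0.1772i, |z|^2 = 0.1775
Iter 10: z = -0.3225 + -0.2258i, |z|^2 = 0.1550
Iter 11: z = -0.3841 + -0.2156i, |z|^2 = 0.1940
Iter 12: z = -0.3361 + -0.1956i, |z|^2 = 0.1512
Iter 13: z = -0.3624 + -0.2298i, |z|^2 = 0.1842
Iter 14: z = -0.3586 + -0.1947i, |z|^2 = 0.1665
Iter 15: z = -0.3465 + -0.2216i, |z|^2 = 0.1692
Iter 16: z = -0.3662 + -0.2077i, |z|^2 = 0.1772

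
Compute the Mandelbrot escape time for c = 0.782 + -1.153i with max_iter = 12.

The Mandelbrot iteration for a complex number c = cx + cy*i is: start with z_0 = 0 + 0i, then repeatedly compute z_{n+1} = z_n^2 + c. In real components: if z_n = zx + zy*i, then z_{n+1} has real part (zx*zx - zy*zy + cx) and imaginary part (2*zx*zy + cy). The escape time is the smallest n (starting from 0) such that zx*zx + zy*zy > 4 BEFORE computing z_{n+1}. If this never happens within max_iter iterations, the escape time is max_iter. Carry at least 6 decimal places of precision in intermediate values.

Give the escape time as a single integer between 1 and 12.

Answer: 2

Derivation:
z_0 = 0 + 0i, c = 0.7820 + -1.1530i
Iter 1: z = 0.7820 + -1.1530i, |z|^2 = 1.9409
Iter 2: z = 0.0641 + -2.9563i, |z|^2 = 8.7438
Escaped at iteration 2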